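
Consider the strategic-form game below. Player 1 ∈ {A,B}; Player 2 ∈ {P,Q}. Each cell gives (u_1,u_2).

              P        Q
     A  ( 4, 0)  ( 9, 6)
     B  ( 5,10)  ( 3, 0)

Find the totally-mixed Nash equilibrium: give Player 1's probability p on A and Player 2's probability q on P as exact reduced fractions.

P1 indiff ⇒ q·4+(1-q)·9 = q·5+(1-q)·3 ⇒ q(-1) = (1-q)(-6) ⇒ q = 6/7
P2 indiff ⇒ p·0+(1-p)·10 = p·6+(1-p)·0 ⇒ p(-6) = (1-p)(-10) ⇒ p = 5/8

(p,q) = (5/8, 6/7)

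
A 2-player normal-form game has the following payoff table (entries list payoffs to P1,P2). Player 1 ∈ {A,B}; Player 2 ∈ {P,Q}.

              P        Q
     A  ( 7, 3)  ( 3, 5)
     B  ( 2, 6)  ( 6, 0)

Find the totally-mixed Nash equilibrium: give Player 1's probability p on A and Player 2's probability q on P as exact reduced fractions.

P1 indiff ⇒ q·7+(1-q)·3 = q·2+(1-q)·6 ⇒ q(5) = (1-q)(3) ⇒ q = 3/8
P2 indiff ⇒ p·3+(1-p)·6 = p·5+(1-p)·0 ⇒ p(-2) = (1-p)(-6) ⇒ p = 3/4

P1 mixes 3/4 on A; P2 mixes 3/8 on P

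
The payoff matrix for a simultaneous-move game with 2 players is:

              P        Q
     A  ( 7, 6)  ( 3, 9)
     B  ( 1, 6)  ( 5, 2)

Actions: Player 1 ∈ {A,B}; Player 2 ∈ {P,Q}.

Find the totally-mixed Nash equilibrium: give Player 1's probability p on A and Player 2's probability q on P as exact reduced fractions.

P1 indiff ⇒ q·7+(1-q)·3 = q·1+(1-q)·5 ⇒ q(6) = (1-q)(2) ⇒ q = 1/4
P2 indiff ⇒ p·6+(1-p)·6 = p·9+(1-p)·2 ⇒ p(-3) = (1-p)(-4) ⇒ p = 4/7

p=4/7, q=1/4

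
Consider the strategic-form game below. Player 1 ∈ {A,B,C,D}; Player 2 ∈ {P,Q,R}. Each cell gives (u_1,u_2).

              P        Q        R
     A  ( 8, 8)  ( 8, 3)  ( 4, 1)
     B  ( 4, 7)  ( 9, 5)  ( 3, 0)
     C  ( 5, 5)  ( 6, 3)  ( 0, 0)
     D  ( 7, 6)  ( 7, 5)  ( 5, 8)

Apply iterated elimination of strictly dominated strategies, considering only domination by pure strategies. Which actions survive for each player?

Survivors P1:{A,D} P2:{P,R}

P1 drop C (A beats it: P:8>5 Q:8>6 R:4>0)
P2 drop Q (P beats it: A:8>3 B:7>5 D:6>5)
P1 drop B (A beats it: P:8>4 R:4>3)
P1→{A,D} P2→{P,R}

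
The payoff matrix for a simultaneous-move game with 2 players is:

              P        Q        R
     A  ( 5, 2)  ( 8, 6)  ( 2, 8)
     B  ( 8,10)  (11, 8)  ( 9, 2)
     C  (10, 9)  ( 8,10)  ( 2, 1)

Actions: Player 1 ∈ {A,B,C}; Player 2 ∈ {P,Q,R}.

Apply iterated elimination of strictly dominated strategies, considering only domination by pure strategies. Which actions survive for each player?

IESDS → P1:{B,C} P2:{P,Q}

P1 drop A (B beats it: P:8>5 Q:11>8 R:9>2)
P2 drop R (P beats it: B:10>2 C:9>1)
P1→{B,C} P2→{P,Q}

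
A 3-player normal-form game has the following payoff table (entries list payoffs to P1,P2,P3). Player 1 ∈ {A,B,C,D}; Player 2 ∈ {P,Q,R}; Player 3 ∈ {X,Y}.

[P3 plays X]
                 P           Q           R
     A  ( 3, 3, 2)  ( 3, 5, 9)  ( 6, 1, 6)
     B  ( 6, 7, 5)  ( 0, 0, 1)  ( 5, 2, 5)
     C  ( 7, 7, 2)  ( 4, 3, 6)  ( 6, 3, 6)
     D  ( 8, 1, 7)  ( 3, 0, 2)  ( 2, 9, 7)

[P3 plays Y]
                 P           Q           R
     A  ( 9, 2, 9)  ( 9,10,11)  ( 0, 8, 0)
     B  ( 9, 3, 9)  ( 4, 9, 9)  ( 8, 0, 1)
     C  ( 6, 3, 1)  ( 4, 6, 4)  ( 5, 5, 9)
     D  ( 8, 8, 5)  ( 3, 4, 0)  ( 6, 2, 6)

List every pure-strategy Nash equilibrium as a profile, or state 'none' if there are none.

NE set: (A,Q,Y)

(A,P,X): not NE [P1→D gives 8>3; P2→Q gives 5>3; P3→Y gives 9>2]
(A,P,Y): not NE [P2→Q gives 10>2]
(A,Q,X): not NE [P1→C gives 4>3; P3→Y gives 11>9]
(A,Q,Y): NE
(A,R,X): not NE [P2→Q gives 5>1]
(A,R,Y): not NE [P1→B gives 8>0; P2→Q gives 10>8; P3→X gives 6>0]
(B,P,X): not NE [P1→D gives 8>6; P3→Y gives 9>5]
(B,P,Y): not NE [P2→Q gives 9>3]
(B,Q,X): not NE [P1→C gives 4>0; P2→P gives 7>0; P3→Y gives 9>1]
(B,Q,Y): not NE [P1→A gives 9>4]
(B,R,X): not NE [P1→C gives 6>5; P2→P gives 7>2]
(B,R,Y): not NE [P2→Q gives 9>0; P3→X gives 5>1]
(C,P,X): not NE [P1→D gives 8>7]
(C,P,Y): not NE [P1→B gives 9>6; P2→Q gives 6>3; P3→X gives 2>1]
(C,Q,X): not NE [P2→P gives 7>3]
(C,Q,Y): not NE [P1→A gives 9>4; P3→X gives 6>4]
(C,R,X): not NE [P2→P gives 7>3; P3→Y gives 9>6]
(C,R,Y): not NE [P1→B gives 8>5; P2→Q gives 6>5]
(D,P,X): not NE [P2→R gives 9>1]
(D,P,Y): not NE [P1→B gives 9>8; P3→X gives 7>5]
(D,Q,X): not NE [P1→C gives 4>3; P2→R gives 9>0]
(D,Q,Y): not NE [P1→A gives 9>3; P2→P gives 8>4; P3→X gives 2>0]
(D,R,X): not NE [P1→C gives 6>2]
(D,R,Y): not NE [P1→B gives 8>6; P2→P gives 8>2; P3→X gives 7>6]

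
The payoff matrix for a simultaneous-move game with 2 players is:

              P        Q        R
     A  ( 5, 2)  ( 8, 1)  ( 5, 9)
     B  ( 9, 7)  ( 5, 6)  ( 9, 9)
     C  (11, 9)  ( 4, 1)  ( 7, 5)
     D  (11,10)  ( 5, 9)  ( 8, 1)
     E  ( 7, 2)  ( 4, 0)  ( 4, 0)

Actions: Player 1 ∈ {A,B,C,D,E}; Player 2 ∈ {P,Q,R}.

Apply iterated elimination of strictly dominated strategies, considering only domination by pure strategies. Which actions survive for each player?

P1 drop E (B beats it: P:9>7 Q:5>4 R:9>4)
P2 drop Q (P beats it: A:2>1 B:7>6 C:9>1 D:10>9)
P1 drop A (B beats it: P:9>5 R:9>5)
P1→{B,C,D} P2→{P,R}

IESDS → P1:{B,C,D} P2:{P,R}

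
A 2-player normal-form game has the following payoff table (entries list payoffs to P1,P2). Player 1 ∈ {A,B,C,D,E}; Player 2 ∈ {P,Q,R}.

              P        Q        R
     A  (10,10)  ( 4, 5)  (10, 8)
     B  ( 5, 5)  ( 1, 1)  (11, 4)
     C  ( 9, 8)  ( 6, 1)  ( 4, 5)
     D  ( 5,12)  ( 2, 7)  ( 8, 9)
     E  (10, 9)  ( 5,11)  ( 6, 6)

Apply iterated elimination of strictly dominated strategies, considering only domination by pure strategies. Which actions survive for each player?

P1 drop D (A beats it: P:10>5 Q:4>2 R:10>8)
P2 drop R (P beats it: A:10>8 B:5>4 C:8>5 E:9>6)
P1 drop B (A beats it: P:10>5 Q:4>1)
P1→{A,C,E} P2→{P,Q}

IESDS → P1:{A,C,E} P2:{P,Q}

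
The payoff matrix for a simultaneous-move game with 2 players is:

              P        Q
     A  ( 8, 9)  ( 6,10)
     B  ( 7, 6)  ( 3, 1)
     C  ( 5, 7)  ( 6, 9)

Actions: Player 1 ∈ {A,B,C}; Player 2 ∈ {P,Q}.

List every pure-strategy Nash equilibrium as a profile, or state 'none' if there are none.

(A,P): not NE [P2→Q gives 10>9]
(A,Q): NE
(B,P): not NE [P1→A gives 8>7]
(B,Q): not NE [P1→C gives 6>3; P2→P gives 6>1]
(C,P): not NE [P1→A gives 8>5; P2→Q gives 9>7]
(C,Q): NE

PSNE = {(A,Q), (C,Q)}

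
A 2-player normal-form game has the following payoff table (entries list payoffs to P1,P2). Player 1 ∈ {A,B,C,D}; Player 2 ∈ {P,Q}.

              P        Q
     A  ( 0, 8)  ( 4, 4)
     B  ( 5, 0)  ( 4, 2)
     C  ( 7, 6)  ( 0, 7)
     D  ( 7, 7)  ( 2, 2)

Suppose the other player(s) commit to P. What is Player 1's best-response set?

P1 best: {C,D}

u_1(A vs P) = 0
u_1(B vs P) = 5
u_1(C vs P) = 7
u_1(D vs P) = 7
max payoff 7 at {C,D}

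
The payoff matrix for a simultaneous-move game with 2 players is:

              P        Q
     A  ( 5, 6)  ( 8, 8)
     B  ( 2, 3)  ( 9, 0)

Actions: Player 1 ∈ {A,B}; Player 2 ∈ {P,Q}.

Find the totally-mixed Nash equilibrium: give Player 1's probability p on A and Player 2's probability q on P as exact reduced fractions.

P1 mixes 3/5 on A; P2 mixes 1/4 on P

P1 indiff ⇒ q·5+(1-q)·8 = q·2+(1-q)·9 ⇒ q(3) = (1-q)(1) ⇒ q = 1/4
P2 indiff ⇒ p·6+(1-p)·3 = p·8+(1-p)·0 ⇒ p(-2) = (1-p)(-3) ⇒ p = 3/5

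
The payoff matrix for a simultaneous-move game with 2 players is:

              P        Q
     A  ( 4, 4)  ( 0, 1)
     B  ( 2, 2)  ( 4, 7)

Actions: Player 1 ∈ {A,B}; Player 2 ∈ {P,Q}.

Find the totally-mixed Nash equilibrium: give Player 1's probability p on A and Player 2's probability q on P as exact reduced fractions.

p=5/8, q=2/3

P1 indiff ⇒ q·4+(1-q)·0 = q·2+(1-q)·4 ⇒ q(2) = (1-q)(4) ⇒ q = 2/3
P2 indiff ⇒ p·4+(1-p)·2 = p·1+(1-p)·7 ⇒ p(3) = (1-p)(5) ⇒ p = 5/8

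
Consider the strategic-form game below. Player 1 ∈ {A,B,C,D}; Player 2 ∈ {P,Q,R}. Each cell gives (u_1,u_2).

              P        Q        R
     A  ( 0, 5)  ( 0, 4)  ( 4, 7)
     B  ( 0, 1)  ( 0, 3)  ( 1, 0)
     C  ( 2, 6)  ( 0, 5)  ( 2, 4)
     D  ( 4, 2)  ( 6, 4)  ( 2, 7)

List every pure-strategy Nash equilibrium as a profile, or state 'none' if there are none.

(A,P): not NE [P1→D gives 4>0; P2→R gives 7>5]
(A,Q): not NE [P1→D gives 6>0; P2→R gives 7>4]
(A,R): NE
(B,P): not NE [P1→D gives 4>0; P2→Q gives 3>1]
(B,Q): not NE [P1→D gives 6>0]
(B,R): not NE [P1→A gives 4>1; P2→Q gives 3>0]
(C,P): not NE [P1→D gives 4>2]
(C,Q): not NE [P1→D gives 6>0; P2→P gives 6>5]
(C,R): not NE [P1→A gives 4>2; P2→P gives 6>4]
(D,P): not NE [P2→R gives 7>2]
(D,Q): not NE [P2→R gives 7>4]
(D,R): not NE [P1→A gives 4>2]

PSNE = {(A,R)}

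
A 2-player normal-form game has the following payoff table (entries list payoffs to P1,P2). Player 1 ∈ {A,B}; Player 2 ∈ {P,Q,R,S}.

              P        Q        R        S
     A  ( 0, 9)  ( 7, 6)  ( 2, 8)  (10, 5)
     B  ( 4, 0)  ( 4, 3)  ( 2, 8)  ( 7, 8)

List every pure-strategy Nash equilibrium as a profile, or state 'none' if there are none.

(A,P): not NE [P1→B gives 4>0]
(A,Q): not NE [P2→P gives 9>6]
(A,R): not NE [P2→P gives 9>8]
(A,S): not NE [P2→P gives 9>5]
(B,P): not NE [P2→S gives 8>0]
(B,Q): not NE [P1→A gives 7>4; P2→S gives 8>3]
(B,R): NE
(B,S): not NE [P1→A gives 10>7]

PSNE = {(B,R)}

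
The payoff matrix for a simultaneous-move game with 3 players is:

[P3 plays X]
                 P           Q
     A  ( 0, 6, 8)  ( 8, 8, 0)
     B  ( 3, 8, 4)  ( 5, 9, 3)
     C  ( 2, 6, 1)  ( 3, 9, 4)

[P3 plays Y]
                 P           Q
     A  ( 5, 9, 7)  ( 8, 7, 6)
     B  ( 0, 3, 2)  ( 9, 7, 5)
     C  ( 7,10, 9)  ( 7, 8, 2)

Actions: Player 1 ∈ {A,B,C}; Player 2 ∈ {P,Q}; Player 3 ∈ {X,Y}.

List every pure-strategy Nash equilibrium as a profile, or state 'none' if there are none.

(A,P,X): not NE [P1→B gives 3>0; P2→Q gives 8>6]
(A,P,Y): not NE [P1→C gives 7>5; P3→X gives 8>7]
(A,Q,X): not NE [P3→Y gives 6>0]
(A,Q,Y): not NE [P1→B gives 9>8; P2→P gives 9>7]
(B,P,X): not NE [P2→Q gives 9>8]
(B,P,Y): not NE [P1→C gives 7>0; P2→Q gives 7>3; P3→X gives 4>2]
(B,Q,X): not NE [P1→A gives 8>5; P3→Y gives 5>3]
(B,Q,Y): NE
(C,P,X): not NE [P1→B gives 3>2; P2→Q gives 9>6; P3→Y gives 9>1]
(C,P,Y): NE
(C,Q,X): not NE [P1→A gives 8>3]
(C,Q,Y): not NE [P1→B gives 9>7; P2→P gives 10>8; P3→X gives 4>2]

NE set: (B,Q,Y), (C,P,Y)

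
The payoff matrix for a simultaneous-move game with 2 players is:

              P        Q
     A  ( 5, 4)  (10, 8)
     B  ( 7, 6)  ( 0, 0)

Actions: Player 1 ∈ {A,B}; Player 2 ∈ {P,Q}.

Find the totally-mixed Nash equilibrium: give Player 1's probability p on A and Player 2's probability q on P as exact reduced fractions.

P1 mixes 3/5 on A; P2 mixes 5/6 on P

P1 indiff ⇒ q·5+(1-q)·10 = q·7+(1-q)·0 ⇒ q(-2) = (1-q)(-10) ⇒ q = 5/6
P2 indiff ⇒ p·4+(1-p)·6 = p·8+(1-p)·0 ⇒ p(-4) = (1-p)(-6) ⇒ p = 3/5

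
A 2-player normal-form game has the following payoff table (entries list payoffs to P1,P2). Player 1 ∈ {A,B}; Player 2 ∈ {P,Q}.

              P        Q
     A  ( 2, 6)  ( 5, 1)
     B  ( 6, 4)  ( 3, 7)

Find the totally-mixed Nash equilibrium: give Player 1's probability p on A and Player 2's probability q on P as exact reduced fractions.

P1 indiff ⇒ q·2+(1-q)·5 = q·6+(1-q)·3 ⇒ q(-4) = (1-q)(-2) ⇒ q = 1/3
P2 indiff ⇒ p·6+(1-p)·4 = p·1+(1-p)·7 ⇒ p(5) = (1-p)(3) ⇒ p = 3/8

P1 mixes 3/8 on A; P2 mixes 1/3 on P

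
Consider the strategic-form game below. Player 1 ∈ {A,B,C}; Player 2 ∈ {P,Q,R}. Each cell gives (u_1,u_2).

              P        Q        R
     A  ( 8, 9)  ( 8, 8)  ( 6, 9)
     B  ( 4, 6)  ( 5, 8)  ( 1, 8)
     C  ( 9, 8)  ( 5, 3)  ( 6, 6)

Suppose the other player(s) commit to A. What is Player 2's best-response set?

u_2(P vs A) = 9
u_2(Q vs A) = 8
u_2(R vs A) = 9
max payoff 9 at {P,R}

BR_2 = {P,R}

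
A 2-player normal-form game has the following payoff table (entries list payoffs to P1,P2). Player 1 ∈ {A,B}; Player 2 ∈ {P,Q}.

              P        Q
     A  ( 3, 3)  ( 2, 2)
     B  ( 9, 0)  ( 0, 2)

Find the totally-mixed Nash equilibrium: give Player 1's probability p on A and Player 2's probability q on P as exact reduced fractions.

(p,q) = (2/3, 1/4)

P1 indiff ⇒ q·3+(1-q)·2 = q·9+(1-q)·0 ⇒ q(-6) = (1-q)(-2) ⇒ q = 1/4
P2 indiff ⇒ p·3+(1-p)·0 = p·2+(1-p)·2 ⇒ p(1) = (1-p)(2) ⇒ p = 2/3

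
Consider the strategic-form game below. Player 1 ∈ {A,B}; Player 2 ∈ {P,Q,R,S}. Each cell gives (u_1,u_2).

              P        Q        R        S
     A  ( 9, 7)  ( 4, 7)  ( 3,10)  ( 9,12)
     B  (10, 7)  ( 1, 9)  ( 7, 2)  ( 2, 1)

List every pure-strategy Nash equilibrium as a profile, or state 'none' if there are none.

(A,P): not NE [P1→B gives 10>9; P2→S gives 12>7]
(A,Q): not NE [P2→S gives 12>7]
(A,R): not NE [P1→B gives 7>3; P2→S gives 12>10]
(A,S): NE
(B,P): not NE [P2→Q gives 9>7]
(B,Q): not NE [P1→A gives 4>1]
(B,R): not NE [P2→Q gives 9>2]
(B,S): not NE [P1→A gives 9>2; P2→Q gives 9>1]

NE set: (A,S)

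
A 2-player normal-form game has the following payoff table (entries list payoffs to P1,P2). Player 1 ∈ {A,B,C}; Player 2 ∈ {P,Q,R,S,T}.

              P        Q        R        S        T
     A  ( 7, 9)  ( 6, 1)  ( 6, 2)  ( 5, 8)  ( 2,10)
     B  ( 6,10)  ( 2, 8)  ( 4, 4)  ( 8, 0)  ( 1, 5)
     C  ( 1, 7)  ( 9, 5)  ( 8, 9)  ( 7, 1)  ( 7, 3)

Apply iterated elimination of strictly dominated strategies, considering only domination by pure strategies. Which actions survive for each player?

Remaining: P1:{A,C} P2:{P,R,T}

P2 drop Q (P beats it: A:9>1 B:10>8 C:7>5)
P2 drop S (P beats it: A:9>8 B:10>0 C:7>1)
P1 drop B (A beats it: P:7>6 R:6>4 T:2>1)
P1→{A,C} P2→{P,R,T}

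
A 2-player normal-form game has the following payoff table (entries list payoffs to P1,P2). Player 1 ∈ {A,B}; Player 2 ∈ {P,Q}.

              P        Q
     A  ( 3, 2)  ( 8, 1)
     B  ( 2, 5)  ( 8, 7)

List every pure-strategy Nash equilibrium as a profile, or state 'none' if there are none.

NE set: (A,P), (B,Q)

(A,P): NE
(A,Q): not NE [P2→P gives 2>1]
(B,P): not NE [P1→A gives 3>2; P2→Q gives 7>5]
(B,Q): NE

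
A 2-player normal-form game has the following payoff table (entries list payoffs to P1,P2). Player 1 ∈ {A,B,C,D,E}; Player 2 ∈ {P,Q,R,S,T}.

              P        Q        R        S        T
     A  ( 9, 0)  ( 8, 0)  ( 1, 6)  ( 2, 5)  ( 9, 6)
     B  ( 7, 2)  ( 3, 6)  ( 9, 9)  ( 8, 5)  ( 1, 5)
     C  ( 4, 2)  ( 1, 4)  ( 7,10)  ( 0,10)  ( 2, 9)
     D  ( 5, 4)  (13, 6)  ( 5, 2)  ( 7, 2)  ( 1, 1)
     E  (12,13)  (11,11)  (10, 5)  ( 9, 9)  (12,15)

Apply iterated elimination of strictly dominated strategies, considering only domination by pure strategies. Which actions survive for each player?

P1 drop A (E beats it: P:12>9 Q:11>8 R:10>1 S:9>2 T:12>9)
P1 drop B (E beats it: P:12>7 Q:11>3 R:10>9 S:9>8 T:12>1)
P1 drop C (E beats it: P:12>4 Q:11>1 R:10>7 S:9>0 T:12>2)
P2 drop R (P beats it: D:4>2 E:13>5)
P2 drop S (P beats it: D:4>2 E:13>9)
P1→{D,E} P2→{P,Q,T}

IESDS → P1:{D,E} P2:{P,Q,T}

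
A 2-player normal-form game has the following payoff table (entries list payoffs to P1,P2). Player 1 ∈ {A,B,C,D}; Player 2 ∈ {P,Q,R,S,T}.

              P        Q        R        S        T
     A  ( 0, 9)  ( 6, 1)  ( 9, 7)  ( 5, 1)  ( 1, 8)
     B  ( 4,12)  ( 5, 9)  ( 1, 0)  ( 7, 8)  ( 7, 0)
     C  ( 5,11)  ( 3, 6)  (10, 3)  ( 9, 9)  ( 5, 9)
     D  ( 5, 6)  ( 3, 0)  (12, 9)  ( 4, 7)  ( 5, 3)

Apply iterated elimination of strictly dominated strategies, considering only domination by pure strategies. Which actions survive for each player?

IESDS → P1:{C,D} P2:{P,R,S}

P2 drop Q (P beats it: A:9>1 B:12>9 C:11>6 D:6>0)
P1 drop A (C beats it: P:5>0 R:10>9 S:9>5 T:5>1)
P2 drop T (P beats it: B:12>0 C:11>9 D:6>3)
P1 drop B (C beats it: P:5>4 R:10>1 S:9>7)
P1→{C,D} P2→{P,R,S}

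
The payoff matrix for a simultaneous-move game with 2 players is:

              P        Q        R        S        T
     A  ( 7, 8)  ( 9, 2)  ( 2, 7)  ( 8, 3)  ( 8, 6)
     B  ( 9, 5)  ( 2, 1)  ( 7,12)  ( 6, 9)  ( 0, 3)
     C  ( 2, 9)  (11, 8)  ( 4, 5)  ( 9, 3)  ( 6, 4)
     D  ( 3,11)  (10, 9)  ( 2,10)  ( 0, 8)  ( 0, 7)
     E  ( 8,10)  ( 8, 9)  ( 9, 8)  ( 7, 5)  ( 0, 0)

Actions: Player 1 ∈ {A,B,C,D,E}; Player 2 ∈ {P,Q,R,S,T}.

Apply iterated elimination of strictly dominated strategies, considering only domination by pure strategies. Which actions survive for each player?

Survivors P1:{B,E} P2:{P,R}

P2 drop Q (P beats it: A:8>2 B:5>1 C:9>8 D:11>9 E:10>9)
P2 drop S (R beats it: A:7>3 B:12>9 C:5>3 D:10>8 E:8>5)
P2 drop T (P beats it: A:8>6 B:5>3 C:9>4 D:11>7 E:10>0)
P1 drop A (B beats it: P:9>7 R:7>2)
P1 drop C (B beats it: P:9>2 R:7>4)
P1 drop D (B beats it: P:9>3 R:7>2)
P1→{B,E} P2→{P,R}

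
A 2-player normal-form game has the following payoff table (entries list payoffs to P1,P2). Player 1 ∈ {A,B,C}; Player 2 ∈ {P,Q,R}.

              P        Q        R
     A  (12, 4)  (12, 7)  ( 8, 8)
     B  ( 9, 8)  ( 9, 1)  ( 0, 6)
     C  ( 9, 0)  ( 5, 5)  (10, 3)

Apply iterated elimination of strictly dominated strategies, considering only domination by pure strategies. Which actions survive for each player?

P1 drop B (A beats it: P:12>9 Q:12>9 R:8>0)
P2 drop P (Q beats it: A:7>4 C:5>0)
P1→{A,C} P2→{Q,R}

IESDS → P1:{A,C} P2:{Q,R}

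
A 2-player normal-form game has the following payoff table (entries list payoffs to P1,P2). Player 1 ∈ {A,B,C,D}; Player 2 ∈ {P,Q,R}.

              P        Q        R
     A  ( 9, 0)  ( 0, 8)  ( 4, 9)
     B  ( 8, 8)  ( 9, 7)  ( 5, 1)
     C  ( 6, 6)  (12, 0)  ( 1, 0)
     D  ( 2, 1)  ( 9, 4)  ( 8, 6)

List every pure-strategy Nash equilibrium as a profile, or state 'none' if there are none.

NE set: (D,R)

(A,P): not NE [P2→R gives 9>0]
(A,Q): not NE [P1→C gives 12>0; P2→R gives 9>8]
(A,R): not NE [P1→D gives 8>4]
(B,P): not NE [P1→A gives 9>8]
(B,Q): not NE [P1→C gives 12>9; P2→P gives 8>7]
(B,R): not NE [P1→D gives 8>5; P2→P gives 8>1]
(C,P): not NE [P1→A gives 9>6]
(C,Q): not NE [P2→P gives 6>0]
(C,R): not NE [P1→D gives 8>1; P2→P gives 6>0]
(D,P): not NE [P1→A gives 9>2; P2→R gives 6>1]
(D,Q): not NE [P1→C gives 12>9; P2→R gives 6>4]
(D,R): NE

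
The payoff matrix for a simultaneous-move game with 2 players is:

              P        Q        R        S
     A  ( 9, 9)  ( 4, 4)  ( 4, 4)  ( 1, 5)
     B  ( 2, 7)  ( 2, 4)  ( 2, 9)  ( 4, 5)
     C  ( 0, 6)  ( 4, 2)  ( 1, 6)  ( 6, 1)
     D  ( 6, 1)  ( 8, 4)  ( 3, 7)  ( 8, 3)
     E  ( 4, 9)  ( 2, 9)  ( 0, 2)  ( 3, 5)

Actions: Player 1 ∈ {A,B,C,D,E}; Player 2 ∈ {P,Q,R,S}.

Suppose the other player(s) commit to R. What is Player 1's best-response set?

u_1(A vs R) = 4
u_1(B vs R) = 2
u_1(C vs R) = 1
u_1(D vs R) = 3
u_1(E vs R) = 0
max payoff 4 at {A}

BR_1 = {A}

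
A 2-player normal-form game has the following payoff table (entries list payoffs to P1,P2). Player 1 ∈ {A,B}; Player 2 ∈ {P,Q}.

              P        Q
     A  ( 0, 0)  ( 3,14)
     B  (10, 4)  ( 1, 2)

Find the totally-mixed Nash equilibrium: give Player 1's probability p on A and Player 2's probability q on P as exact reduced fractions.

P1 indiff ⇒ q·0+(1-q)·3 = q·10+(1-q)·1 ⇒ q(-10) = (1-q)(-2) ⇒ q = 1/6
P2 indiff ⇒ p·0+(1-p)·4 = p·14+(1-p)·2 ⇒ p(-14) = (1-p)(-2) ⇒ p = 1/8

p=1/8, q=1/6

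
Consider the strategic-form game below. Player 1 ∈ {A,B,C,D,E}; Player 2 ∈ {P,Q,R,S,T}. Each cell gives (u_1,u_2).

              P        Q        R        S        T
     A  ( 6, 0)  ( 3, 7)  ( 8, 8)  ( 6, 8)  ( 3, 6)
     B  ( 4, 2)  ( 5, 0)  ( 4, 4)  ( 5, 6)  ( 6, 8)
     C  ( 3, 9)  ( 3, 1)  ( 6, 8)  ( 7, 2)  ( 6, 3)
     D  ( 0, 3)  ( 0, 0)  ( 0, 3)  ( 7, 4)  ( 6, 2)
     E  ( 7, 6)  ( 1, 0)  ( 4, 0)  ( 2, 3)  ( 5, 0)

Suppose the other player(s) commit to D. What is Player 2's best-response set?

u_2(P vs D) = 3
u_2(Q vs D) = 0
u_2(R vs D) = 3
u_2(S vs D) = 4
u_2(T vs D) = 2
max payoff 4 at {S}

P2 best: {S}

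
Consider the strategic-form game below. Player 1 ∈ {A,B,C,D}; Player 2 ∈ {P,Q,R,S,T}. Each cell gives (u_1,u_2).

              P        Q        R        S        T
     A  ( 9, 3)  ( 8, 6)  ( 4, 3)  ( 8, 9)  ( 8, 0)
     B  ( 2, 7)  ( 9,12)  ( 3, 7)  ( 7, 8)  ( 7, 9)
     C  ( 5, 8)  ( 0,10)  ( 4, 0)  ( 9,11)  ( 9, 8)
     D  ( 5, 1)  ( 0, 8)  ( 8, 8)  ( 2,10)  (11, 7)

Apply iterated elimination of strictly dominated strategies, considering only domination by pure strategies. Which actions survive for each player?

P2 drop P (Q beats it: A:6>3 B:12>7 C:10>8 D:8>1)
P2 drop R (S beats it: A:9>3 B:8>7 C:11>0 D:10>8)
P2 drop T (Q beats it: A:6>0 B:12>9 C:10>8 D:8>7)
P1 drop D (A beats it: Q:8>0 S:8>2)
P1→{A,B,C} P2→{Q,S}

IESDS → P1:{A,B,C} P2:{Q,S}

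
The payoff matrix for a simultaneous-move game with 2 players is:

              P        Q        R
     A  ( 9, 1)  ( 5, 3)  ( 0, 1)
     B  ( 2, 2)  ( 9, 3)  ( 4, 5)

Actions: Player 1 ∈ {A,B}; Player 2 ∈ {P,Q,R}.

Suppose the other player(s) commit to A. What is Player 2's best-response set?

argmax u_2 = {Q}

u_2(P vs A) = 1
u_2(Q vs A) = 3
u_2(R vs A) = 1
max payoff 3 at {Q}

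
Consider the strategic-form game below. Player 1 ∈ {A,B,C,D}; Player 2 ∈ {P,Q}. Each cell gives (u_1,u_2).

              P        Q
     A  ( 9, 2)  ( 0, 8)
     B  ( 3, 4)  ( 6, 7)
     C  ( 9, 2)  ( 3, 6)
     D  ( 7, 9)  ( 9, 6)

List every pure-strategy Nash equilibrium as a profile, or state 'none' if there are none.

PSNE: ∅

(A,P): not NE [P2→Q gives 8>2]
(A,Q): not NE [P1→D gives 9>0]
(B,P): not NE [P1→C gives 9>3; P2→Q gives 7>4]
(B,Q): not NE [P1→D gives 9>6]
(C,P): not NE [P2→Q gives 6>2]
(C,Q): not NE [P1→D gives 9>3]
(D,P): not NE [P1→C gives 9>7]
(D,Q): not NE [P2→P gives 9>6]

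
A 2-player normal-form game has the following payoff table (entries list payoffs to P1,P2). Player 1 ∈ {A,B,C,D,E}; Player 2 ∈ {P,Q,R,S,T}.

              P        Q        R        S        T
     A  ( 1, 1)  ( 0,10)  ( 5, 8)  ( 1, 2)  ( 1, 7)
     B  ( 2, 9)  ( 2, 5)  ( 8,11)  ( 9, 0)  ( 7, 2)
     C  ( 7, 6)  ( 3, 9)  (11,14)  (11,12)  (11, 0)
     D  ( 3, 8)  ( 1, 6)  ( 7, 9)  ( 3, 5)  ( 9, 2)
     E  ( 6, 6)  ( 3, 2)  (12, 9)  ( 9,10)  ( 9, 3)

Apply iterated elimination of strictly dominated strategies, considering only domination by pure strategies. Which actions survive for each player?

Survivors P1:{C,E} P2:{R,S}

P1 drop A (B beats it: P:2>1 Q:2>0 R:8>5 S:9>1 T:7>1)
P1 drop B (C beats it: P:7>2 Q:3>2 R:11>8 S:11>9 T:11>7)
P1 drop D (C beats it: P:7>3 Q:3>1 R:11>7 S:11>3 T:11>9)
P2 drop P (R beats it: C:14>6 E:9>6)
P2 drop Q (R beats it: C:14>9 E:9>2)
P2 drop T (R beats it: C:14>0 E:9>3)
P1→{C,E} P2→{R,S}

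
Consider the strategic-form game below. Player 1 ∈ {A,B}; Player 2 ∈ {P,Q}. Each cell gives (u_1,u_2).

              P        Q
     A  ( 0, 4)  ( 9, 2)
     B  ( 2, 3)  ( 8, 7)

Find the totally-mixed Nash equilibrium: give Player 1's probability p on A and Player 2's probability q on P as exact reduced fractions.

P1 mixes 2/3 on A; P2 mixes 1/3 on P

P1 indiff ⇒ q·0+(1-q)·9 = q·2+(1-q)·8 ⇒ q(-2) = (1-q)(-1) ⇒ q = 1/3
P2 indiff ⇒ p·4+(1-p)·3 = p·2+(1-p)·7 ⇒ p(2) = (1-p)(4) ⇒ p = 2/3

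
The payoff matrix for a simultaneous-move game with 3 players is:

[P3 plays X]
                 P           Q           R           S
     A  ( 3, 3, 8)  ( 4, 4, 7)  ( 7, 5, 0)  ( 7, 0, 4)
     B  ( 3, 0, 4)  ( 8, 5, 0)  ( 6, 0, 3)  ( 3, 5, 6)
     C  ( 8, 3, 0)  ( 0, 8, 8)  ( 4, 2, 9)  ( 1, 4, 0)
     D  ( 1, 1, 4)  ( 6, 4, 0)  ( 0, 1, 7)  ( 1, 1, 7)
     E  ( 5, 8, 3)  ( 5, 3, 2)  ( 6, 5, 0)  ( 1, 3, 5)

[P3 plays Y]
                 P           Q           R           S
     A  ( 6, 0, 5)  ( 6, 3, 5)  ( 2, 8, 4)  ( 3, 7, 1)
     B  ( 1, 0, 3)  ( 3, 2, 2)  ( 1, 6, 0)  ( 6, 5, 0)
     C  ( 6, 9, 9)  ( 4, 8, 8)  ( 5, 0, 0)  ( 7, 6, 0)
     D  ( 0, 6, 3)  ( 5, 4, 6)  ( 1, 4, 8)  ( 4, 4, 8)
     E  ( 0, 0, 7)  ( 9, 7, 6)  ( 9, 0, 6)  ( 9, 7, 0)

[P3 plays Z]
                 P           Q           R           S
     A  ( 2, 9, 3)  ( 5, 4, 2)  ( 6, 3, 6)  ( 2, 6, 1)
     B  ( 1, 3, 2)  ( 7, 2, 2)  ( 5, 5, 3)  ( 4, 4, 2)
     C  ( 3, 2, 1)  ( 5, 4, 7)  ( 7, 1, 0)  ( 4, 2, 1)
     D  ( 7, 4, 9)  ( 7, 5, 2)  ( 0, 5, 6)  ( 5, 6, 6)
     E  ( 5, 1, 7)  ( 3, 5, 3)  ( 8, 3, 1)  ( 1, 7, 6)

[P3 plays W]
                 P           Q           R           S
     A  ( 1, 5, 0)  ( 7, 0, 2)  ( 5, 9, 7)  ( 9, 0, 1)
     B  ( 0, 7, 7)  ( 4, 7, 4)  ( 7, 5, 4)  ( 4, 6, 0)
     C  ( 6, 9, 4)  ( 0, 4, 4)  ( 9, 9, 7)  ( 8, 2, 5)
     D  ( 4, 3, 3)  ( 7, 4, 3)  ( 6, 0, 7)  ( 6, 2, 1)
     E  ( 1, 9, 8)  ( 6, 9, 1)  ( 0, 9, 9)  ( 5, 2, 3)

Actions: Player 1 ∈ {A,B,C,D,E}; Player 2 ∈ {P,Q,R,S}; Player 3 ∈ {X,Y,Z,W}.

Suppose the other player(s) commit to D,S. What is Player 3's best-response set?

argmax u_3 = {Y}

u_3(X vs D,S) = 7
u_3(Y vs D,S) = 8
u_3(Z vs D,S) = 6
u_3(W vs D,S) = 1
max payoff 8 at {Y}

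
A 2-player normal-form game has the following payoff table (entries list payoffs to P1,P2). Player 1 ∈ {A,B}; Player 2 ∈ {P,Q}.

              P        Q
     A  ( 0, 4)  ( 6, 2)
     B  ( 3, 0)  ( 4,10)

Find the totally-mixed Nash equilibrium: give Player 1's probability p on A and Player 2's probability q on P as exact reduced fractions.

p=5/6, q=2/5

P1 indiff ⇒ q·0+(1-q)·6 = q·3+(1-q)·4 ⇒ q(-3) = (1-q)(-2) ⇒ q = 2/5
P2 indiff ⇒ p·4+(1-p)·0 = p·2+(1-p)·10 ⇒ p(2) = (1-p)(10) ⇒ p = 5/6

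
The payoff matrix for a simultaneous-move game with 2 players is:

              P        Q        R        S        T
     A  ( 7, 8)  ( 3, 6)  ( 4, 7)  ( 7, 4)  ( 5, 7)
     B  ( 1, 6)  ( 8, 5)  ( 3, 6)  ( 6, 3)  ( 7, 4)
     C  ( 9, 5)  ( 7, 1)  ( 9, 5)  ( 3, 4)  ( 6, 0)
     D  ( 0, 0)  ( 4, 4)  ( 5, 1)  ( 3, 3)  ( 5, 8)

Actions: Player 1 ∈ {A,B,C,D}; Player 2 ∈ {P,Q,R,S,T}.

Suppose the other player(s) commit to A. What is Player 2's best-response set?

BR_2 = {P}

u_2(P vs A) = 8
u_2(Q vs A) = 6
u_2(R vs A) = 7
u_2(S vs A) = 4
u_2(T vs A) = 7
max payoff 8 at {P}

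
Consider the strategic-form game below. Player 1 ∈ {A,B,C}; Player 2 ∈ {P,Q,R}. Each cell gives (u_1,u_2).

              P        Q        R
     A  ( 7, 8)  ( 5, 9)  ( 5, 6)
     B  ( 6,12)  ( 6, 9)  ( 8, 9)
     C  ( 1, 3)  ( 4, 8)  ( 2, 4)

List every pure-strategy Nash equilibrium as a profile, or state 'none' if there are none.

(A,P): not NE [P2→Q gives 9>8]
(A,Q): not NE [P1→B gives 6>5]
(A,R): not NE [P1→B gives 8>5; P2→Q gives 9>6]
(B,P): not NE [P1→A gives 7>6]
(B,Q): not NE [P2→P gives 12>9]
(B,R): not NE [P2→P gives 12>9]
(C,P): not NE [P1→A gives 7>1; P2→Q gives 8>3]
(C,Q): not NE [P1→B gives 6>4]
(C,R): not NE [P1→B gives 8>2; P2→Q gives 8>4]

PSNE: ∅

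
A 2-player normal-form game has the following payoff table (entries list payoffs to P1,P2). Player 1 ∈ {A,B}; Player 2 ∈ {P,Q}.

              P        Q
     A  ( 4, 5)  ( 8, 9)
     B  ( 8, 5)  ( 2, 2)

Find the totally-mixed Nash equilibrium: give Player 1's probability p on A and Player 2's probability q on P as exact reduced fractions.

P1 indiff ⇒ q·4+(1-q)·8 = q·8+(1-q)·2 ⇒ q(-4) = (1-q)(-6) ⇒ q = 3/5
P2 indiff ⇒ p·5+(1-p)·5 = p·9+(1-p)·2 ⇒ p(-4) = (1-p)(-3) ⇒ p = 3/7

(p,q) = (3/7, 3/5)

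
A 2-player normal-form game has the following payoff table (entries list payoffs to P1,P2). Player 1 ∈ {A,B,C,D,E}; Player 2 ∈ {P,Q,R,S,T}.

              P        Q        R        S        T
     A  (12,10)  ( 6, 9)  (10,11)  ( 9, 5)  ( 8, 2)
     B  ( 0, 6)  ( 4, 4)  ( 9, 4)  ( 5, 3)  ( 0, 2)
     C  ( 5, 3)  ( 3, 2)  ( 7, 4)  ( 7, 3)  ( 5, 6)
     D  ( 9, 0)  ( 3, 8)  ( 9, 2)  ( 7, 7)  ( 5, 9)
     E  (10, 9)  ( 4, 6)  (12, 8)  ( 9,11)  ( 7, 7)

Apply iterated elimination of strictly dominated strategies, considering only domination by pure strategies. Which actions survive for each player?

Remaining: P1:{A,E} P2:{P,R,S}

P1 drop B (A beats it: P:12>0 Q:6>4 R:10>9 S:9>5 T:8>0)
P1 drop C (A beats it: P:12>5 Q:6>3 R:10>7 S:9>7 T:8>5)
P1 drop D (A beats it: P:12>9 Q:6>3 R:10>9 S:9>7 T:8>5)
P2 drop Q (P beats it: A:10>9 E:9>6)
P2 drop T (P beats it: A:10>2 E:9>7)
P1→{A,E} P2→{P,R,S}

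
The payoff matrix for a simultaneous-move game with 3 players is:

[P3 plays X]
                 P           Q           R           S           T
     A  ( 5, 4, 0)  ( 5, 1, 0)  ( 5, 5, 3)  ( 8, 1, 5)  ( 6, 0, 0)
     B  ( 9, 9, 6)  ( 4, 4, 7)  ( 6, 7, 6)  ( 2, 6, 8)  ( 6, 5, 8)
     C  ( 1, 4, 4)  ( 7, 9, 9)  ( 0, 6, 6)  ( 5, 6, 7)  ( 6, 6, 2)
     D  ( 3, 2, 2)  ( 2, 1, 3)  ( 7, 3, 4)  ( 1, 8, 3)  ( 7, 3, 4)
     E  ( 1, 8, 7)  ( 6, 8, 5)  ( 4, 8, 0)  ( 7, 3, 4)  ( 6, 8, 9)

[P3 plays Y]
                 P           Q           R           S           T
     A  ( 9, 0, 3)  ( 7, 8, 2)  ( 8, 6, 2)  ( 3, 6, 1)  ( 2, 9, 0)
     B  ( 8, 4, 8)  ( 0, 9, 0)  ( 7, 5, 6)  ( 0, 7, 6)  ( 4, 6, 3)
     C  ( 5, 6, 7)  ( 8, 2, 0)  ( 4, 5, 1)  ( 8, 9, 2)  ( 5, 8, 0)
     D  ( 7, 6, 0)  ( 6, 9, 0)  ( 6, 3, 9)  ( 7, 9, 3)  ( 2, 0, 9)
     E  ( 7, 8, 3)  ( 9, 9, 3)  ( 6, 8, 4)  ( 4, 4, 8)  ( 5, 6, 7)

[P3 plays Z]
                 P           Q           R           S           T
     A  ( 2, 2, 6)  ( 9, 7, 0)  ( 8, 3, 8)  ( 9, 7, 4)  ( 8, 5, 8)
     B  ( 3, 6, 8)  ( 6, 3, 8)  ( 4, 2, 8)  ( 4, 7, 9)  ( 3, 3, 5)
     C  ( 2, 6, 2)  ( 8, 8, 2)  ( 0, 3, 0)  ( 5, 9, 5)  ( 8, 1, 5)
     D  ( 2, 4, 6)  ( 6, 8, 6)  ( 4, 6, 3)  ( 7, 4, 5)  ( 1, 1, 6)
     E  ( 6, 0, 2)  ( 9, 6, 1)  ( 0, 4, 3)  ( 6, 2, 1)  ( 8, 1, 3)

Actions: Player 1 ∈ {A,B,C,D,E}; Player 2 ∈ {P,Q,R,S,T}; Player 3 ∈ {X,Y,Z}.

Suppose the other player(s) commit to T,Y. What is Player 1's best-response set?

BR_1 = {C,E}

u_1(A vs T,Y) = 2
u_1(B vs T,Y) = 4
u_1(C vs T,Y) = 5
u_1(D vs T,Y) = 2
u_1(E vs T,Y) = 5
max payoff 5 at {C,E}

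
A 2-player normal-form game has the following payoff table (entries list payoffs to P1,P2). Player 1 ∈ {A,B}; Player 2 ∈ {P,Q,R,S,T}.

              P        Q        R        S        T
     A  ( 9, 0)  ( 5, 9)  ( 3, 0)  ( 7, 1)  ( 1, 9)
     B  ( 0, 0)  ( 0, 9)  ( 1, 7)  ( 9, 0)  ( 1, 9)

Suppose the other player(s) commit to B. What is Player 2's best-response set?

BR_2 = {Q,T}

u_2(P vs B) = 0
u_2(Q vs B) = 9
u_2(R vs B) = 7
u_2(S vs B) = 0
u_2(T vs B) = 9
max payoff 9 at {Q,T}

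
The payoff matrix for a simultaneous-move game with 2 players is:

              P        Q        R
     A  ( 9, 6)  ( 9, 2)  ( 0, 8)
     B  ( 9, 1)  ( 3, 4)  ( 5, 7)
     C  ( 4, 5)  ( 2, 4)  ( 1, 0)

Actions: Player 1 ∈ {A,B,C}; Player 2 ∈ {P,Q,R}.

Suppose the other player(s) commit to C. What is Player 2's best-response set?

BR_2 = {P}

u_2(P vs C) = 5
u_2(Q vs C) = 4
u_2(R vs C) = 0
max payoff 5 at {P}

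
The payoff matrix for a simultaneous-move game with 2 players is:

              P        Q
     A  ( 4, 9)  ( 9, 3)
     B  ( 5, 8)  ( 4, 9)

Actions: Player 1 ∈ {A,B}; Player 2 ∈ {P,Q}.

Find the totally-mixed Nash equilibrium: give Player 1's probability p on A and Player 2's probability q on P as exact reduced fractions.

p=1/7, q=5/6

P1 indiff ⇒ q·4+(1-q)·9 = q·5+(1-q)·4 ⇒ q(-1) = (1-q)(-5) ⇒ q = 5/6
P2 indiff ⇒ p·9+(1-p)·8 = p·3+(1-p)·9 ⇒ p(6) = (1-p)(1) ⇒ p = 1/7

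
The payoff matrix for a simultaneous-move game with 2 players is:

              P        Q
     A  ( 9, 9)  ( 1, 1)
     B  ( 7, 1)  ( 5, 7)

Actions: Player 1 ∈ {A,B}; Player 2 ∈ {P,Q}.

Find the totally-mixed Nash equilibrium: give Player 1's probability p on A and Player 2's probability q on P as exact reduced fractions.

p=3/7, q=2/3

P1 indiff ⇒ q·9+(1-q)·1 = q·7+(1-q)·5 ⇒ q(2) = (1-q)(4) ⇒ q = 2/3
P2 indiff ⇒ p·9+(1-p)·1 = p·1+(1-p)·7 ⇒ p(8) = (1-p)(6) ⇒ p = 3/7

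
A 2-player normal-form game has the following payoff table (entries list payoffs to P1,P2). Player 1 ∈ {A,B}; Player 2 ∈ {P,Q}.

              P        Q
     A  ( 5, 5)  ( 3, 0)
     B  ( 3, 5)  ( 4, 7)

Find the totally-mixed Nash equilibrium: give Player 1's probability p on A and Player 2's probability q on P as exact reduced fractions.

P1 mixes 2/7 on A; P2 mixes 1/3 on P

P1 indiff ⇒ q·5+(1-q)·3 = q·3+(1-q)·4 ⇒ q(2) = (1-q)(1) ⇒ q = 1/3
P2 indiff ⇒ p·5+(1-p)·5 = p·0+(1-p)·7 ⇒ p(5) = (1-p)(2) ⇒ p = 2/7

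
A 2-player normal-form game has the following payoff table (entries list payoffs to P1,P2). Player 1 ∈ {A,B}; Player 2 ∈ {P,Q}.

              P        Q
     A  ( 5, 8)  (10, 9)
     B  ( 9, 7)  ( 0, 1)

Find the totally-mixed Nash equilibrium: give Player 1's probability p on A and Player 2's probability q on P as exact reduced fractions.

P1 indiff ⇒ q·5+(1-q)·10 = q·9+(1-q)·0 ⇒ q(-4) = (1-q)(-10) ⇒ q = 5/7
P2 indiff ⇒ p·8+(1-p)·7 = p·9+(1-p)·1 ⇒ p(-1) = (1-p)(-6) ⇒ p = 6/7

(p,q) = (6/7, 5/7)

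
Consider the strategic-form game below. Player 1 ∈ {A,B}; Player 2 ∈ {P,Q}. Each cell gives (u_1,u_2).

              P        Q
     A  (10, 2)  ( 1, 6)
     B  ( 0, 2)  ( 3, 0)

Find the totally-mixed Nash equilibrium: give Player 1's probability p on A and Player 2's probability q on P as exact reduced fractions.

p=1/3, q=1/6

P1 indiff ⇒ q·10+(1-q)·1 = q·0+(1-q)·3 ⇒ q(10) = (1-q)(2) ⇒ q = 1/6
P2 indiff ⇒ p·2+(1-p)·2 = p·6+(1-p)·0 ⇒ p(-4) = (1-p)(-2) ⇒ p = 1/3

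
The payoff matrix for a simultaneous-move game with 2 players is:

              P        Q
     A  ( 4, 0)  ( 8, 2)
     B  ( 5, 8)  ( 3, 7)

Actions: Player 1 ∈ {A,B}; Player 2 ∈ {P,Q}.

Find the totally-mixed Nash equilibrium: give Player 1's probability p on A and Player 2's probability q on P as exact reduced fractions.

P1 mixes 1/3 on A; P2 mixes 5/6 on P

P1 indiff ⇒ q·4+(1-q)·8 = q·5+(1-q)·3 ⇒ q(-1) = (1-q)(-5) ⇒ q = 5/6
P2 indiff ⇒ p·0+(1-p)·8 = p·2+(1-p)·7 ⇒ p(-2) = (1-p)(-1) ⇒ p = 1/3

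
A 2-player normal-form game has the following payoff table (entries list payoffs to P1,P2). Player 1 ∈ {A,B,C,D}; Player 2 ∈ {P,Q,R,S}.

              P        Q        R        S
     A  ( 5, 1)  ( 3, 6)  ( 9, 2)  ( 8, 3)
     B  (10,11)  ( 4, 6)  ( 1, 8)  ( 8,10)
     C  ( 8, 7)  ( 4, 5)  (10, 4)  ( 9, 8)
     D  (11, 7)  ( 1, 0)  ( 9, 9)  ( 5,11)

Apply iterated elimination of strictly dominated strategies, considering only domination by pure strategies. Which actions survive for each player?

P1 drop A (C beats it: P:8>5 Q:4>3 R:10>9 S:9>8)
P2 drop Q (P beats it: B:11>6 C:7>5 D:7>0)
P2 drop R (S beats it: B:10>8 C:8>4 D:11>9)
P1→{B,C,D} P2→{P,S}

Survivors P1:{B,C,D} P2:{P,S}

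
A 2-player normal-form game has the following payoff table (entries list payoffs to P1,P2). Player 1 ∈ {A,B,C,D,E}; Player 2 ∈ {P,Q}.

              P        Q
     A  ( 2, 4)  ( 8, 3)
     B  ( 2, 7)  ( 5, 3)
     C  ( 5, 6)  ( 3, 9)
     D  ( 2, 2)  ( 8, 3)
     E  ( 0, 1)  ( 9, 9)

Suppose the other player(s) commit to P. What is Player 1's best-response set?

BR_1 = {C}

u_1(A vs P) = 2
u_1(B vs P) = 2
u_1(C vs P) = 5
u_1(D vs P) = 2
u_1(E vs P) = 0
max payoff 5 at {C}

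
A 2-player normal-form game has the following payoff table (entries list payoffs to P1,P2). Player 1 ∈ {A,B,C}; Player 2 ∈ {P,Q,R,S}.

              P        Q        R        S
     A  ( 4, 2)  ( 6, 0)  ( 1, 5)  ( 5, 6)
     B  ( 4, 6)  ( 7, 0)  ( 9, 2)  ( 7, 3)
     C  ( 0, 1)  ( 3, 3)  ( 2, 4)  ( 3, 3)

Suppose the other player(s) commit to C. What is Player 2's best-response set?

argmax u_2 = {R}

u_2(P vs C) = 1
u_2(Q vs C) = 3
u_2(R vs C) = 4
u_2(S vs C) = 3
max payoff 4 at {R}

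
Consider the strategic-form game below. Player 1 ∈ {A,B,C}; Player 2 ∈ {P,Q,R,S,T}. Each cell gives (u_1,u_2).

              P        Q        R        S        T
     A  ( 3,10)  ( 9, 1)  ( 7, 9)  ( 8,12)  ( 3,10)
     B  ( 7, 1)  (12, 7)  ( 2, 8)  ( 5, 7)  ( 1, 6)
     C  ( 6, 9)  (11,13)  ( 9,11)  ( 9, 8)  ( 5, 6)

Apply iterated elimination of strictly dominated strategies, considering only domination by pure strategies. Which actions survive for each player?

Survivors P1:{B,C} P2:{Q,R}

P1 drop A (C beats it: P:6>3 Q:11>9 R:9>7 S:9>8 T:5>3)
P2 drop P (Q beats it: B:7>1 C:13>9)
P2 drop S (R beats it: B:8>7 C:11>8)
P2 drop T (Q beats it: B:7>6 C:13>6)
P1→{B,C} P2→{Q,R}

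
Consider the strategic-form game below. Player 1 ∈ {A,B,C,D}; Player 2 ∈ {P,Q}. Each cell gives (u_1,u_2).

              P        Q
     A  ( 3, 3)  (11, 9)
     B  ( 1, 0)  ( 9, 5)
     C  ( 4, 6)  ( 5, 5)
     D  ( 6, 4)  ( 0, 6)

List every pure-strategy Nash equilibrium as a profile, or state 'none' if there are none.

(A,P): not NE [P1→D gives 6>3; P2→Q gives 9>3]
(A,Q): NE
(B,P): not NE [P1→D gives 6>1; P2→Q gives 5>0]
(B,Q): not NE [P1→A gives 11>9]
(C,P): not NE [P1→D gives 6>4]
(C,Q): not NE [P1→A gives 11>5; P2→P gives 6>5]
(D,P): not NE [P2→Q gives 6>4]
(D,Q): not NE [P1→A gives 11>0]

PSNE = {(A,Q)}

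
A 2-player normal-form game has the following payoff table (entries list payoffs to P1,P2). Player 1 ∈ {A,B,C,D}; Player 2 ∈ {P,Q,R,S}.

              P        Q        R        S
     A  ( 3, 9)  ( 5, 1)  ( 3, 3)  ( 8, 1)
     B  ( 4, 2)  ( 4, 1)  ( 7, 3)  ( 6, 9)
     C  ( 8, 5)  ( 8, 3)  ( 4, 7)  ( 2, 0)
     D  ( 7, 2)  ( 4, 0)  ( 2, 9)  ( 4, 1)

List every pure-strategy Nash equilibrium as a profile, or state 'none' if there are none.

(A,P): not NE [P1→C gives 8>3]
(A,Q): not NE [P1→C gives 8>5; P2→P gives 9>1]
(A,R): not NE [P1→B gives 7>3; P2→P gives 9>3]
(A,S): not NE [P2→P gives 9>1]
(B,P): not NE [P1→C gives 8>4; P2→S gives 9>2]
(B,Q): not NE [P1→C gives 8>4; P2→S gives 9>1]
(B,R): not NE [P2→S gives 9>3]
(B,S): not NE [P1→A gives 8>6]
(C,P): not NE [P2→R gives 7>5]
(C,Q): not NE [P2→R gives 7>3]
(C,R): not NE [P1→B gives 7>4]
(C,S): not NE [P1→A gives 8>2; P2→R gives 7>0]
(D,P): not NE [P1→C gives 8>7; P2→R gives 9>2]
(D,Q): not NE [P1→C gives 8>4; P2→R gives 9>0]
(D,R): not NE [P1→B gives 7>2]
(D,S): not NE [P1→A gives 8>4; P2→R gives 9>1]

PSNE: ∅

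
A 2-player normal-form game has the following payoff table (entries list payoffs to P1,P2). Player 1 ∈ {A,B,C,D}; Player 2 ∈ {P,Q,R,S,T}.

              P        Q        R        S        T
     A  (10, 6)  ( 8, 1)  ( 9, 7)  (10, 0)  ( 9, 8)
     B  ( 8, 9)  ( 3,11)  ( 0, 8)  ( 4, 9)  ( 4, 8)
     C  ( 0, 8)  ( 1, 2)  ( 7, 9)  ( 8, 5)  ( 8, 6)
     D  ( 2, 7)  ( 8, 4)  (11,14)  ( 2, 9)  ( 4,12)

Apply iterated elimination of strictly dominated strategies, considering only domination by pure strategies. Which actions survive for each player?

P1 drop B (A beats it: P:10>8 Q:8>3 R:9>0 S:10>4 T:9>4)
P1 drop C (A beats it: P:10>0 Q:8>1 R:9>7 S:10>8 T:9>8)
P2 drop P (R beats it: A:7>6 D:14>7)
P2 drop Q (R beats it: A:7>1 D:14>4)
P2 drop S (R beats it: A:7>0 D:14>9)
P1→{A,D} P2→{R,T}

IESDS → P1:{A,D} P2:{R,T}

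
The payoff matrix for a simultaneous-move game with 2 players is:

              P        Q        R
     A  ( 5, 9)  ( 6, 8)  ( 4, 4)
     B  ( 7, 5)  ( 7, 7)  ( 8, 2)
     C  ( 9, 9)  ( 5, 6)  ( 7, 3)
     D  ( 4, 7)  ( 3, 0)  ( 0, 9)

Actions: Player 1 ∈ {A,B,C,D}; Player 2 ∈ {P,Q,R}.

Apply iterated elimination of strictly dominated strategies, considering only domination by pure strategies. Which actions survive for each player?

P1 drop A (B beats it: P:7>5 Q:7>6 R:8>4)
P1 drop D (B beats it: P:7>4 Q:7>3 R:8>0)
P2 drop R (P beats it: B:5>2 C:9>3)
P1→{B,C} P2→{P,Q}

Remaining: P1:{B,C} P2:{P,Q}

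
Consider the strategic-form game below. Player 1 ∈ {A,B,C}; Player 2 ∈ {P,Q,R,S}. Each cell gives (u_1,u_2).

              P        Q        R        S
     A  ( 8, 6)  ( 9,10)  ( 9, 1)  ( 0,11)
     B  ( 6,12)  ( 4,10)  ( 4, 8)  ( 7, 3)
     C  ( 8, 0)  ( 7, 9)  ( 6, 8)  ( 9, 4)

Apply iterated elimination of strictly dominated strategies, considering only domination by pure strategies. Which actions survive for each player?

Survivors P1:{A,C} P2:{Q,S}

P1 drop B (C beats it: P:8>6 Q:7>4 R:6>4 S:9>7)
P2 drop P (Q beats it: A:10>6 C:9>0)
P2 drop R (Q beats it: A:10>1 C:9>8)
P1→{A,C} P2→{Q,S}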